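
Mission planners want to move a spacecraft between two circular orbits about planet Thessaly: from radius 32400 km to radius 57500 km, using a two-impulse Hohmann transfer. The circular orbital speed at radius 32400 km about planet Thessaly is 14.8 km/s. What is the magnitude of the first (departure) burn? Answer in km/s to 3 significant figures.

From the circular-orbit relation v² = μ/r at r = 32400 km: μ = v²r = (14.8)² × 32400 = 7.09690×10^6 km³/s².
The Hohmann ellipse has a_t = (r₁ + r₂)/2 = 44950 km.
On the circular orbit at r = 32400 km, v_c = √(μ/r) = 14.800 km/s.
Vis-viva on the transfer ellipse at r = 32400 km gives v_t = √[μ(2/r − 1/a_t)] = 16.739 km/s.
Δv₁ = |v_t − v_c| = |16.739 − 14.800| = 1.939 km/s.

Δv₁ = 1.94 km/s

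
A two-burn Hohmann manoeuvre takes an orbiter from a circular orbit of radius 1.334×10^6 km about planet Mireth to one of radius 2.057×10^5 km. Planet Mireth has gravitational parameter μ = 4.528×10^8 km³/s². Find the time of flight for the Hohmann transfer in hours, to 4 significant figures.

t = 27.70 hours

Semi-major axis of the transfer orbit: a_t = (1.334×10^6 + 2.057×10^5)/2 = 7.6985×10^5 km.
Transfer time t = π√(a_t³/μ) = π√((7.6985×10^5)³ / 4.528×10^8) = 99730 s.
Converting: 99730 s ÷ 3600 s/hour = 27.70 hours.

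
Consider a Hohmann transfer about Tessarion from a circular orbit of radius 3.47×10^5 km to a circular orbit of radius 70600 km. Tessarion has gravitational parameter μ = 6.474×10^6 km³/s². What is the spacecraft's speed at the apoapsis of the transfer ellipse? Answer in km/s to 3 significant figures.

The Hohmann ellipse has a_t = (r₁ + r₂)/2 = 2.088×10^5 km.
At apoapsis, r = 3.470×10^5 km.
From the vis-viva equation, v = √[μ(2/r − 1/a_t)] = 2.512 km/s.

v = 2.51 km/s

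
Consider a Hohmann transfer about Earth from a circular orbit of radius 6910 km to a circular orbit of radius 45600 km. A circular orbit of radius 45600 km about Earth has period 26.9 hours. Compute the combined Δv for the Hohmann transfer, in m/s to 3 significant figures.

From Kepler's third law T² = 4π²r³/μ at r = 45600 km, T = 26.9 hours = 26.9 × 3600 s = 96840 s: μ = 4π²r³/T² = 3.99158×10^5 km³/s².
Semi-major axis of the transfer orbit: a_t = (6910 + 45600)/2 = 26255 km.
At r₁ the circular-orbit speed is v₁ = √(μ/r₁) = 7.6003 km/s.
On the transfer ellipse at r₁, vis-viva gives v_p = √[μ(2/r₁ − 1/a_t)] = 10.016 km/s.
First burn Δv₁ = |v_p − v₁| = 2.416 km/s.
At r₂, v₂ = √(μ/r₂) = 2.959 km/s.
Transfer-orbit speed at r₂: v_a = √[μ(2/r₂ − 1/a_t)] = 1.518 km/s.
Second burn Δv₂ = |v₂ − v_a| = 1.441 km/s.
Total Δv = Δv₁ + Δv₂ = 3.857 km/s.

Δv = 3860 m/s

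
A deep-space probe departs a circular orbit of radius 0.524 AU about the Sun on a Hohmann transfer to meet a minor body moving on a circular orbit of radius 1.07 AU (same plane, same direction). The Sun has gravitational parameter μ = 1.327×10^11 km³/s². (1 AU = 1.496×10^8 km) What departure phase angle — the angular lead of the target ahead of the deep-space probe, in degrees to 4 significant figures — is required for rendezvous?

φ = 64.29°

In km: r₁ = 0.524 × 1.496×10^8 = 7.83904×10^7 km; r₂ = 1.07 × 1.496×10^8 = 1.60072×10^8 km.
The Hohmann ellipse has a_t = (r₁ + r₂)/2 = 1.192312×10^8 km.
Transfer time t = π√(a_t³/μ) = 1.1228×10^7 s.
The target's mean motion on its circular orbit is ω₂ = √(μ/r₂³) = 1.7987×10^-7 rad/s.
Angle swept by the target during transfer: ω₂·t = 2.0196 rad = 115.71°.
The deep-space probe traverses 180° on the transfer ellipse, so the target must lead by 180° − 115.71° = 64.29°.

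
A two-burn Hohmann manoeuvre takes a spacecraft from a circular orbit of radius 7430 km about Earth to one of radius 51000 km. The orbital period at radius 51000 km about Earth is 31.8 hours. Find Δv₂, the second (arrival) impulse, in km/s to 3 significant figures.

Δv₂ = 1.39 km/s

From Kepler's third law T² = 4π²r³/μ at r = 51000 km, T = 31.8 hours = 31.8 × 3600 s = 1.1448×10^5 s: μ = 4π²r³/T² = 3.99587×10^5 km³/s².
The Hohmann ellipse has a_t = (r₁ + r₂)/2 = 29215 km.
Circular speed at r = 51000 km: v_c = √(μ/r) = 2.79911 km/s.
Vis-viva on the transfer ellipse at r = 51000 km gives v_t = √[μ(2/r − 1/a_t)] = 1.41160 km/s.
Δv₂ = |v_t − v_c| = |1.41160 − 2.79911| = 1.388 km/s.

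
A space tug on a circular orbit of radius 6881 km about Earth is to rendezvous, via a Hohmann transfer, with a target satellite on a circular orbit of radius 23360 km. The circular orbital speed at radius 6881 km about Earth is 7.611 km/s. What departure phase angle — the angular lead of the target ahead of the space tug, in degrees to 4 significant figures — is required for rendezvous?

From the circular-orbit relation v² = μ/r at r = 6881 km: μ = v²r = (7.611)² × 6881 = 3.98598×10^5 km³/s².
Semi-major axis of the transfer orbit: a_t = (6881 + 23360)/2 = 15120.5 km.
Transfer time t = π√(a_t³/μ) = 9252 s.
Target angular speed ω₂ = √(μ/r₂³) = 1.768×10^-4 rad/s.
Angle swept by the target during transfer: ω₂·t = 1.636 rad = 93.74°.
Arrival is 180° from departure on the ellipse, so φ = 180° − 93.74° = 86.26°.

φ = 86.26°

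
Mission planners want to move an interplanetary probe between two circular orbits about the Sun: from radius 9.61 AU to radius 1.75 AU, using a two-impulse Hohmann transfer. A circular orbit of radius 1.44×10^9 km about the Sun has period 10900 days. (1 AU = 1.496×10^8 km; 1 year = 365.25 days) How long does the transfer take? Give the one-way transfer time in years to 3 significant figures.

t = 6.76 years

From Kepler's third law T² = 4π²r³/μ at r = 1.44×10^9 km, T = 10900 days = 10900 × 86400 s = 9.4176×10^8 s: μ = 4π²r³/T² = 1.32913×10^11 km³/s².
In km: r₁ = 9.61 × 1.496×10^8 = 1.437656×10^9 km; r₂ = 1.75 × 1.496×10^8 = 2.618×10^8 km.
Semi-major axis of the transfer orbit: a_t = (1.437656×10^9 + 2.618×10^8)/2 = 8.49728×10^8 km.
By Kepler's third law the transfer-orbit period is T = 2π√(a_t³/μ), so t = T/2 = 2.134×10^8 s.
Converting: 2.134×10^8 s ÷ 3.15576×10^7 s/year (365.25 × 86400) = 6.76 years.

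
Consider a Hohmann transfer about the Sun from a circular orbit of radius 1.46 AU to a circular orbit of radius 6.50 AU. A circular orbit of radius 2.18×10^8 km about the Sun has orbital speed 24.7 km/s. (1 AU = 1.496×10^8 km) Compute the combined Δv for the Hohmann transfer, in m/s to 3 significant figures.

Δv = 11500 m/s

From the circular-orbit relation v² = μ/r at r = 2.18×10^8 km: μ = v²r = (24.7)² × 2.18×10^8 = 1.33000×10^11 km³/s².
In km: r₁ = 1.46 × 1.496×10^8 = 2.18416×10^8 km; r₂ = 6.50 × 1.496×10^8 = 9.724×10^8 km.
Transfer-ellipse semi-major axis a_t = (r₁ + r₂)/2 = (2.18416×10^8 + 9.724×10^8)/2 = 5.95408×10^8 km.
At r₁ the circular-orbit speed is v₁ = √(μ/r₁) = 24.676 km/s.
Transfer-orbit speed at r₁ (vis-viva equation): v_p = √[μ(2/r₁ − 1/a_t)] = 31.535 km/s.
First burn Δv₁ = |v_p − v₁| = 6.859 km/s.
At r₂, v₂ = √(μ/r₂) = 11.695 km/s.
Transfer-orbit speed at r₂: v_a = √[μ(2/r₂ − 1/a_t)] = 7.0833 km/s.
Second burn Δv₂ = |v₂ − v_a| = 4.612 km/s.
Δv = Δv₁ + Δv₂ = 6.859 + 4.612 = 11.47 km/s.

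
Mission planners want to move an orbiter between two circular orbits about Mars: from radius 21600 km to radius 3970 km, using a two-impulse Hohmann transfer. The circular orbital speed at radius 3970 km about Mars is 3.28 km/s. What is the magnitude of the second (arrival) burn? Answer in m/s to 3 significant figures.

Δv₂ = 983 m/s

From the circular-orbit relation v² = μ/r at r = 3970 km: μ = v²r = (3.28)² × 3970 = 42710.8 km³/s².
The Hohmann ellipse has a_t = (r₁ + r₂)/2 = 12785 km.
On the circular orbit at r = 3970 km, v_c = √(μ/r) = 3.2800 km/s.
Transfer-orbit speed at the same r (vis-viva, a = a_t): v_t = √[μ(2/r − 1/a_t)] = 4.2633 km/s.
Δv₂ = |v_t − v_c| = |4.2633 − 3.2800| = 0.9833 km/s.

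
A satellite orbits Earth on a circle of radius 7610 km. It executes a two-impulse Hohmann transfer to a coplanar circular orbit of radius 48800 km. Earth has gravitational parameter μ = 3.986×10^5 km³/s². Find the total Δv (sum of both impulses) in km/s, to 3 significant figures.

Semi-major axis of the transfer orbit: a_t = (7610 + 48800)/2 = 28205 km.
Circular speed at r₁: v₁ = √(μ/r₁) = √(3.986×10^5/7610) = 7.2373 km/s.
Transfer-orbit speed at r₁ (vis-viva equation): v_p = √[μ(2/r₁ − 1/a_t)] = 9.5197 km/s.
First burn Δv₁ = |v_p − v₁| = 2.2824 km/s.
Circular speed at r₂: v₂ = √(μ/r₂) = 2.8580 km/s.
Transfer-orbit speed at r₂: v_a = √[μ(2/r₂ − 1/a_t)] = 1.4845 km/s.
Second burn Δv₂ = |v₂ − v_a| = 1.3735 km/s.
Δv = Δv₁ + Δv₂ = 2.2824 + 1.3735 = 3.656 km/s.

Δv = 3.66 km/s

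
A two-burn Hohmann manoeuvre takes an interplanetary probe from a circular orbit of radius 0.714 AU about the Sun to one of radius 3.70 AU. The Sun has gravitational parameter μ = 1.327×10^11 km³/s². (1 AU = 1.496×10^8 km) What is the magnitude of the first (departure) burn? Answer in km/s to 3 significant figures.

Δv₁ = 10.4 km/s

In km: r₁ = 0.714 × 1.496×10^8 = 1.068144×10^8 km; r₂ = 3.70 × 1.496×10^8 = 5.5352×10^8 km.
Semi-major axis of the transfer orbit: a_t = (1.068144×10^8 + 5.5352×10^8)/2 = 3.301672×10^8 km.
Circular speed at r = 1.068144×10^8 km: v_c = √(μ/r) = 35.25 km/s.
Transfer-orbit speed at the same r (vis-viva, a = a_t): v_t = √[μ(2/r − 1/a_t)] = 45.64 km/s.
Δv₁ = |v_t − v_c| = |45.64 − 35.25| = 10.39 km/s.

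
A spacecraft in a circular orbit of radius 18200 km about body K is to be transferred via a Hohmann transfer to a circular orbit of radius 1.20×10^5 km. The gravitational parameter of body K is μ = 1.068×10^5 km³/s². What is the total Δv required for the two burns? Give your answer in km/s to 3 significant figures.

Δv = 1.23 km/s

The Hohmann ellipse has a_t = (r₁ + r₂)/2 = 69100 km.
Circular speed at r₁: v₁ = √(μ/r₁) = √(1.068×10^5/18200) = 2.4224 km/s.
On the transfer ellipse at r₁, vis-viva gives v_p = √[μ(2/r₁ − 1/a_t)] = 3.1923 km/s.
First burn Δv₁ = |v_p − v₁| = 0.7699 km/s.
At r₂, v₂ = √(μ/r₂) = 0.9434 km/s.
Transfer-orbit speed at r₂: v_a = √[μ(2/r₂ − 1/a_t)] = 0.4842 km/s.
Second burn Δv₂ = |v₂ − v_a| = 0.4592 km/s.
Δv = Δv₁ + Δv₂ = 0.7699 + 0.4592 = 1.229 km/s.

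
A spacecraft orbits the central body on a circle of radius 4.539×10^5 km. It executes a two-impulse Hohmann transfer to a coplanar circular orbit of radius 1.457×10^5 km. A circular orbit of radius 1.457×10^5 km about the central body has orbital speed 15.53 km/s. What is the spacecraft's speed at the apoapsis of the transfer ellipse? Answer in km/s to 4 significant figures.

From the circular-orbit relation v² = μ/r at r = 1.457×10^5 km: μ = v²r = (15.53)² × 1.457×10^5 = 3.51401×10^7 km³/s².
Semi-major axis of the transfer orbit: a_t = (4.539×10^5 + 1.457×10^5)/2 = 2.998×10^5 km.
At apoapsis, r = 4.539×10^5 km.
From the vis-viva equation, v = √[μ(2/r − 1/a_t)] = 6.134 km/s.

v = 6.134 km/s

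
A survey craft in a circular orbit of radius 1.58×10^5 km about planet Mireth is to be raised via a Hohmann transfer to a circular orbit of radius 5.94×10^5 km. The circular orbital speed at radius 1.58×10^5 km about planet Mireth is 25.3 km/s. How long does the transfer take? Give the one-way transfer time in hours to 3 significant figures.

From the circular-orbit relation v² = μ/r at r = 1.58×10^5 km: μ = v²r = (25.3)² × 1.58×10^5 = 1.01134×10^8 km³/s².
The Hohmann ellipse has a_t = (r₁ + r₂)/2 = 3.760×10^5 km.
Transfer time t = π√(a_t³/μ) = π√((3.760×10^5)³ / 1.01134×10^8) = 72020 s.
Converting: 72020 s ÷ 3600 s/hour = 20.0 hours.

t = 20.0 hours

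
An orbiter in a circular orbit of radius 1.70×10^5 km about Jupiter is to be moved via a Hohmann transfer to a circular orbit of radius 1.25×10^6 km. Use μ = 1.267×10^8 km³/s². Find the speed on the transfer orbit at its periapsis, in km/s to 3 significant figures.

v = 36.2 km/s

Semi-major axis of the transfer orbit: a_t = (1.700×10^5 + 1.250×10^6)/2 = 7.100×10^5 km.
The periapsis of the transfer ellipse is at r = 1.700×10^5 km.
Vis-viva: v = √[μ(2/r − 1/a_t)] = √[1.267×10^8 × (2/1.700×10^5 − 1/7.100×10^5)] = 36.22 km/s.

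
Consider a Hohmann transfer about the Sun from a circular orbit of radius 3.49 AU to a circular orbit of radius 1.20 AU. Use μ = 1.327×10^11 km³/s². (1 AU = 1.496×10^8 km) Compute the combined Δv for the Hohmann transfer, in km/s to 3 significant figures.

Δv = 10.5 km/s

In km: r₁ = 3.49 × 1.496×10^8 = 5.22104×10^8 km; r₂ = 1.20 × 1.496×10^8 = 1.7952×10^8 km.
Semi-major axis of the transfer orbit: a_t = (5.22104×10^8 + 1.7952×10^8)/2 = 3.50812×10^8 km.
Circular speed at r₁: v₁ = √(μ/r₁) = √(1.327×10^11/5.22104×10^8) = 15.9425 km/s.
Transfer-orbit speed at r₁ (v² = μ(2/r − 1/a)): v_a = √[μ(2/r₁ − 1/a_t)] = 11.4045 km/s.
First burn Δv₁ = |v_a − v₁| = 4.538 km/s.
Circular speed at r₂: v₂ = √(μ/r₂) = 27.19 km/s.
Transfer-orbit speed at r₂: v_p = √[μ(2/r₂ − 1/a_t)] = 33.17 km/s.
Second burn Δv₂ = |v₂ − v_p| = 5.980 km/s.
Total Δv = Δv₁ + Δv₂ = 10.52 km/s.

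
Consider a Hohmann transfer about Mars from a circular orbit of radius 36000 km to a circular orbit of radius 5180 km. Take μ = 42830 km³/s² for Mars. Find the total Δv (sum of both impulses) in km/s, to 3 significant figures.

The Hohmann ellipse has a_t = (r₁ + r₂)/2 = 20590 km.
Circular speed at r₁: v₁ = √(μ/r₁) = √(42830/36000) = 1.090744 km/s.
On the transfer ellipse at r₁, vis-viva gives v_a = √[μ(2/r₁ − 1/a_t)] = 0.5470909 km/s.
First burn Δv₁ = |v_a − v₁| = 0.5437 km/s.
Circular speed at r₂: v₂ = √(μ/r₂) = 2.8755 km/s.
Transfer-orbit speed at r₂: v_p = √[μ(2/r₂ − 1/a_t)] = 3.8022 km/s.
Second burn Δv₂ = |v₂ − v_p| = 0.9267 km/s.
Total Δv = Δv₁ + Δv₂ = 1.470 km/s.

Δv = 1.47 km/s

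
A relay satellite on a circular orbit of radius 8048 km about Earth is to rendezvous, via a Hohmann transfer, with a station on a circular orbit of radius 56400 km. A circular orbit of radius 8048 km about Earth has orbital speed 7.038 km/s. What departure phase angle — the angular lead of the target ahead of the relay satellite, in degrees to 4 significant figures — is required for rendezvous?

φ = 102.3°

From the circular-orbit relation v² = μ/r at r = 8048 km: μ = v²r = (7.038)² × 8048 = 3.98645×10^5 km³/s².
The Hohmann ellipse has a_t = (r₁ + r₂)/2 = 32224 km.
Transfer time t = π√(a_t³/μ) = 28782.3 s.
Target angular speed ω₂ = √(μ/r₂³) = 4.71384×10^-5 rad/s.
Angle swept by the target during transfer: ω₂·t = 1.3568 rad = 77.74°.
The relay satellite traverses 180° on the transfer ellipse, so the target must lead by 180° − 77.74° = 102.3°.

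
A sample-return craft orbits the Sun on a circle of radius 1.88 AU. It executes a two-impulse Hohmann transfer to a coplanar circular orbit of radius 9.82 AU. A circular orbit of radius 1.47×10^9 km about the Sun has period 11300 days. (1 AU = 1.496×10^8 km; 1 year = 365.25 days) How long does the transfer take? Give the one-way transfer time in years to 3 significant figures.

From Kepler's third law T² = 4π²r³/μ at r = 1.47×10^9 km, T = 11300 days = 11300 × 86400 s = 9.7632×10^8 s: μ = 4π²r³/T² = 1.31561×10^11 km³/s².
In km: r₁ = 1.88 × 1.496×10^8 = 2.81248×10^8 km; r₂ = 9.82 × 1.496×10^8 = 1.469072×10^9 km.
The Hohmann ellipse has a_t = (r₁ + r₂)/2 = 8.7516×10^8 km.
By Kepler's third law the transfer-orbit period is T = 2π√(a_t³/μ), so t = T/2 = 2.2424×10^8 s.
Converting: 2.2424×10^8 s ÷ 3.15576×10^7 s/year (365.25 × 86400) = 7.11 years.

t = 7.11 years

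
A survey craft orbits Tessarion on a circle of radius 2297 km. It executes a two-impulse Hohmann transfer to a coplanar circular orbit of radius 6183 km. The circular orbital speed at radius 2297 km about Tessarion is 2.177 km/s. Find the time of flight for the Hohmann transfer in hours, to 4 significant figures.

From the circular-orbit relation v² = μ/r at r = 2297 km: μ = v²r = (2.177)² × 2297 = 10886.2 km³/s².
The Hohmann ellipse has a_t = (r₁ + r₂)/2 = 4240 km.
By Kepler's third law the transfer-orbit period is T = 2π√(a_t³/μ), so t = T/2 = 8313 s.
Converting: 8313 s ÷ 3600 s/hour = 2.309 hours.

t = 2.309 hours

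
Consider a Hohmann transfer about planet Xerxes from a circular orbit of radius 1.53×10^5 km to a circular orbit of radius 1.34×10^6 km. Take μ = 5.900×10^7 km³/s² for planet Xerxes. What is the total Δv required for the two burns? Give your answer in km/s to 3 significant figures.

Transfer-ellipse semi-major axis a_t = (r₁ + r₂)/2 = (1.530×10^5 + 1.340×10^6)/2 = 7.465×10^5 km.
Circular speed at r₁: v₁ = √(μ/r₁) = √(5.900×10^7/1.530×10^5) = 19.637 km/s.
Transfer-orbit speed at r₁ (vis-viva equation): v_p = √[μ(2/r₁ − 1/a_t)] = 26.310 km/s.
First burn Δv₁ = |v_p − v₁| = 6.673 km/s.
At r₂, v₂ = √(μ/r₂) = 6.635 km/s.
Transfer-orbit speed at r₂: v_a = √[μ(2/r₂ − 1/a_t)] = 3.004 km/s.
Second burn Δv₂ = |v₂ − v_a| = 3.631 km/s.
Δv = Δv₁ + Δv₂ = 6.673 + 3.631 = 10.30 km/s.

Δv = 10.3 km/s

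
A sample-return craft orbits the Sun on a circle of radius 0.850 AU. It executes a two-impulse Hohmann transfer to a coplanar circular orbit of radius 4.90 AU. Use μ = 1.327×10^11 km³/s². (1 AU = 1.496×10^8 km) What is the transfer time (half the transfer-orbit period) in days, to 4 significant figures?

In km: r₁ = 0.850 × 1.496×10^8 = 1.2716×10^8 km; r₂ = 4.90 × 1.496×10^8 = 7.3304×10^8 km.
The Hohmann ellipse has a_t = (r₁ + r₂)/2 = 4.301×10^8 km.
Half the transfer-orbit period gives t = π√(a_t³/μ) = 7.6925×10^7 s.
Converting: 7.6925×10^7 s ÷ 86400 s/day = 890.3 days.

t = 890.3 days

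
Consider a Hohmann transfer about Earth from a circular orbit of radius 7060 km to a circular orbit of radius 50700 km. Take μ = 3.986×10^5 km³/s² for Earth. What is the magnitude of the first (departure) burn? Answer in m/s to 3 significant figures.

The Hohmann ellipse has a_t = (r₁ + r₂)/2 = 28880 km.
Circular speed at r = 7060 km: v_c = √(μ/r) = 7.514 km/s.
Vis-viva on the transfer ellipse at r = 7060 km gives v_t = √[μ(2/r − 1/a_t)] = 9.956 km/s.
Δv₁ = |v_t − v_c| = |9.956 − 7.514| = 2.442 km/s.

Δv₁ = 2440 m/s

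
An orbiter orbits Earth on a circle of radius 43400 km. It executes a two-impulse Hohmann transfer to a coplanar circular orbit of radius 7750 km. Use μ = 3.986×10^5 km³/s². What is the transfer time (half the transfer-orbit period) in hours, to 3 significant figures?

Semi-major axis of the transfer orbit: a_t = (43400 + 7750)/2 = 25575 km.
Half the transfer-orbit period gives t = π√(a_t³/μ) = 20350 s.
Converting: 20350 s ÷ 3600 s/hour = 5.65 hours.

t = 5.65 hours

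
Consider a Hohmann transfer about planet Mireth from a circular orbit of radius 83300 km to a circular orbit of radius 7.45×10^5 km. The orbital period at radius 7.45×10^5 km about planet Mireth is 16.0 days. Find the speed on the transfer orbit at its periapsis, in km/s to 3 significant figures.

From Kepler's third law T² = 4π²r³/μ at r = 7.45×10^5 km, T = 16.0 days = 16.0 × 86400 s = 1.3824×10^6 s: μ = 4π²r³/T² = 8.54203×10^6 km³/s².
Transfer-ellipse semi-major axis a_t = (r₁ + r₂)/2 = (83300 + 7.450×10^5)/2 = 4.1415×10^5 km.
At periapsis, r = 83300 km.
From the vis-viva equation, v = √[μ(2/r − 1/a_t)] = 13.58 km/s.

v = 13.6 km/s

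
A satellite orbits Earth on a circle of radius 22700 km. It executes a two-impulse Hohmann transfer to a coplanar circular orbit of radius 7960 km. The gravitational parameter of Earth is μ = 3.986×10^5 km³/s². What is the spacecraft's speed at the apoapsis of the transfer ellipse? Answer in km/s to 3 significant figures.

Transfer-ellipse semi-major axis a_t = (r₁ + r₂)/2 = (22700 + 7960)/2 = 15330 km.
The apoapsis of the transfer ellipse is at r = 22700 km.
Vis-viva: v = √[μ(2/r − 1/a_t)] = √[3.986×10^5 × (2/22700 − 1/15330)] = 3.020 km/s.

v = 3.02 km/s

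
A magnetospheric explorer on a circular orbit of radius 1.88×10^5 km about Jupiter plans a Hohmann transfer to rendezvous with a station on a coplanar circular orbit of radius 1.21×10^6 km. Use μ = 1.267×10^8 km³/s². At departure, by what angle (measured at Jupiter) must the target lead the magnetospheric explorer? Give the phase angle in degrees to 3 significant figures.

Transfer-ellipse semi-major axis a_t = (r₁ + r₂)/2 = (1.880×10^5 + 1.210×10^6)/2 = 6.990×10^5 km.
Transfer time t = π√(a_t³/μ) = 1.6311×10^5 s.
The target's mean motion on its circular orbit is ω₂ = √(μ/r₂³) = 8.4569×10^-6 rad/s.
Angle swept by the target during transfer: ω₂·t = 1.3794 rad = 79.03°.
The magnetospheric explorer traverses 180° on the transfer ellipse, so the target must lead by 180° − 79.03° = 101°.

φ = 101°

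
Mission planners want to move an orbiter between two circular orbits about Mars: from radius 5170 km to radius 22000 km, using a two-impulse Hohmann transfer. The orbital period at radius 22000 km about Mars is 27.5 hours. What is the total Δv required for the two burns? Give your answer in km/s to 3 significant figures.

From Kepler's third law T² = 4π²r³/μ at r = 22000 km, T = 27.5 hours = 27.5 × 3600 s = 99000 s: μ = 4π²r³/T² = 42890.1 km³/s².
Transfer-ellipse semi-major axis a_t = (r₁ + r₂)/2 = (5170 + 22000)/2 = 13585 km.
Circular speed at r₁: v₁ = √(μ/r₁) = √(42890.1/5170) = 2.88027 km/s.
On the transfer ellipse at r₁, vis-viva gives v_p = √[μ(2/r₁ − 1/a_t)] = 3.66535 km/s.
First burn Δv₁ = |v_p − v₁| = 0.7851 km/s.
Circular speed at r₂: v₂ = √(μ/r₂) = 1.3963 km/s.
Transfer-orbit speed at r₂: v_a = √[μ(2/r₂ − 1/a_t)] = 0.86136 km/s.
Second burn Δv₂ = |v₂ − v_a| = 0.5349 km/s.
Δv = Δv₁ + Δv₂ = 0.7851 + 0.5349 = 1.320 km/s.

Δv = 1.32 km/s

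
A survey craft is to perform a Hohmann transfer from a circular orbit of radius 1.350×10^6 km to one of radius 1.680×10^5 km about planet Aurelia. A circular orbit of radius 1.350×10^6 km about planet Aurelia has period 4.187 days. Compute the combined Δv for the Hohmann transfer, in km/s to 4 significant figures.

From Kepler's third law T² = 4π²r³/μ at r = 1.350×10^6 km, T = 4.187 days = 4.187 × 86400 s = 3.617568×10^5 s: μ = 4π²r³/T² = 7.42211×10^8 km³/s².
Semi-major axis of the transfer orbit: a_t = (1.350×10^6 + 1.680×10^5)/2 = 7.590×10^5 km.
At r₁ the circular-orbit speed is v₁ = √(μ/r₁) = 23.4475 km/s.
On the transfer ellipse at r₁, v² = μ(2/r − 1/a) gives v_a = √[μ(2/r₁ − 1/a_t)] = 11.0314 km/s.
First burn Δv₁ = |v_a − v₁| = 12.416 km/s.
Circular speed at r₂: v₂ = √(μ/r₂) = 66.467 km/s.
Transfer-orbit speed at r₂: v_p = √[μ(2/r₂ − 1/a_t)] = 88.645 km/s.
Second burn Δv₂ = |v₂ − v_p| = 22.178 km/s.
Total Δv = Δv₁ + Δv₂ = 34.59 km/s.

Δv = 34.59 km/s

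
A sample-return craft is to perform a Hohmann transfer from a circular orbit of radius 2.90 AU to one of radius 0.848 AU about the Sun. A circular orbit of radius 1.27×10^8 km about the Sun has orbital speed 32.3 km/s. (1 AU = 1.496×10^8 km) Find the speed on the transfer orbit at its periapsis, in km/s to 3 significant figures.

From the circular-orbit relation v² = μ/r at r = 1.27×10^8 km: μ = v²r = (32.3)² × 1.27×10^8 = 1.32498×10^11 km³/s².
In km: r₁ = 2.90 × 1.496×10^8 = 4.3384×10^8 km; r₂ = 0.848 × 1.496×10^8 = 1.268608×10^8 km.
The Hohmann ellipse has a_t = (r₁ + r₂)/2 = 2.803504×10^8 km.
At periapsis, r = 1.268608×10^8 km.
Vis-viva: v = √[μ(2/r − 1/a_t)] = √[1.32498×10^11 × (2/1.268608×10^8 − 1/2.803504×10^8)] = 40.20 km/s.

v = 40.2 km/s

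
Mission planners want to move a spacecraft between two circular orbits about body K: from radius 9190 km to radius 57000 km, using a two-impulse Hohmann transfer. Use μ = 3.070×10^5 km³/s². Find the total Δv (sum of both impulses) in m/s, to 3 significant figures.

Δv = 2900 m/s

Transfer-ellipse semi-major axis a_t = (r₁ + r₂)/2 = (9190 + 57000)/2 = 33095 km.
At r₁ the circular-orbit speed is v₁ = √(μ/r₁) = 5.780 km/s.
Transfer-orbit speed at r₁ (v² = μ(2/r − 1/a)): v_p = √[μ(2/r₁ − 1/a_t)] = 7.585 km/s.
First burn Δv₁ = |v_p − v₁| = 1.805 km/s.
At r₂, v₂ = √(μ/r₂) = 2.321 km/s.
Transfer-orbit speed at r₂: v_a = √[μ(2/r₂ − 1/a_t)] = 1.223 km/s.
Second burn Δv₂ = |v₂ − v_a| = 1.098 km/s.
Total Δv = Δv₁ + Δv₂ = 2.903 km/s.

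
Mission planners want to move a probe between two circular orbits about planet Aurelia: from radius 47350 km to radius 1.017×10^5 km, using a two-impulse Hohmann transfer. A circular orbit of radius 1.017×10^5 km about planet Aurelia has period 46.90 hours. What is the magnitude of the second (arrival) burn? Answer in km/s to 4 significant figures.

Δv₂ = 0.7679 km/s

From Kepler's third law T² = 4π²r³/μ at r = 1.017×10^5 km, T = 46.90 hours = 46.90 × 3600 s = 1.6884×10^5 s: μ = 4π²r³/T² = 1.45671×10^6 km³/s².
The Hohmann ellipse has a_t = (r₁ + r₂)/2 = 74525 km.
Circular speed at r = 1.017×10^5 km: v_c = √(μ/r) = 3.7846 km/s.
Vis-viva on the transfer ellipse at r = 1.017×10^5 km gives v_t = √[μ(2/r − 1/a_t)] = 3.0167 km/s.
Δv₂ = |v_t − v_c| = |3.0167 − 3.7846| = 0.7679 km/s.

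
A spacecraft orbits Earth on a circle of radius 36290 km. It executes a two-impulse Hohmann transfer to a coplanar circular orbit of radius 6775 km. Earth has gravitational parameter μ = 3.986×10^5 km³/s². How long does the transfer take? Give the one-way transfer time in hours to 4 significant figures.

The Hohmann ellipse has a_t = (r₁ + r₂)/2 = 21532.5 km.
By Kepler's third law the transfer-orbit period is T = 2π√(a_t³/μ), so t = T/2 = 15720 s.
Converting: 15720 s ÷ 3600 s/hour = 4.367 hours.

t = 4.367 hours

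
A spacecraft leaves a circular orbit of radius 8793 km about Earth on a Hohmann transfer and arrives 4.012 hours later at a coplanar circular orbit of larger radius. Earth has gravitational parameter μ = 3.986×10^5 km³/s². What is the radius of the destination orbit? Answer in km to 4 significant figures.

r₂ = 31900 km

Transfer time t = 4.012 hours = 14443.2 s, and t = π√(a_t³/μ).
So a_t = (μ t²/π²)^(1/3) = (3.986×10^5 × (14443.2)² / π²)^(1/3) = 20348 km.
Since a_t = (r₁ + r₂)/2, r₂ = 2a_t − r₁ = 2×20348 − 8793 = 31903 km.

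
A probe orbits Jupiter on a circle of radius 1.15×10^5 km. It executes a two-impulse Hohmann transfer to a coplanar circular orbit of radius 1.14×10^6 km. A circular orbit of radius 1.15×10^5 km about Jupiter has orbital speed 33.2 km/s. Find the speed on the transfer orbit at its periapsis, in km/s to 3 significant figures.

From the circular-orbit relation v² = μ/r at r = 1.15×10^5 km: μ = v²r = (33.2)² × 1.15×10^5 = 1.26758×10^8 km³/s².
Transfer-ellipse semi-major axis a_t = (r₁ + r₂)/2 = (1.150×10^5 + 1.140×10^6)/2 = 6.275×10^5 km.
At periapsis, r = 1.150×10^5 km.
From the vis-viva equation, v = √[μ(2/r − 1/a_t)] = 44.75 km/s.

v = 44.7 km/s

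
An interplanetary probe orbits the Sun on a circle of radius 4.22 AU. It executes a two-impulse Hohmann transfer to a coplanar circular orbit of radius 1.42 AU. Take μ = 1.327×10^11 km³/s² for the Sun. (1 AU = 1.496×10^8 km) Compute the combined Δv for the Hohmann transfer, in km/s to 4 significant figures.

In km: r₁ = 4.22 × 1.496×10^8 = 6.31312×10^8 km; r₂ = 1.42 × 1.496×10^8 = 2.12432×10^8 km.
Transfer-ellipse semi-major axis a_t = (r₁ + r₂)/2 = (6.31312×10^8 + 2.12432×10^8)/2 = 4.21872×10^8 km.
At r₁ the circular-orbit speed is v₁ = √(μ/r₁) = 14.50 km/s.
On the transfer ellipse at r₁, vis-viva gives v_a = √[μ(2/r₁ − 1/a_t)] = 10.29 km/s.
First burn Δv₁ = |v_a − v₁| = 4.210 km/s.
At r₂, v₂ = √(μ/r₂) = 24.993 km/s.
Transfer-orbit speed at r₂: v_p = √[μ(2/r₂ − 1/a_t)] = 30.574 km/s.
Second burn Δv₂ = |v₂ − v_p| = 5.581 km/s.
Δv = Δv₁ + Δv₂ = 4.210 + 5.581 = 9.791 km/s.

Δv = 9.791 km/s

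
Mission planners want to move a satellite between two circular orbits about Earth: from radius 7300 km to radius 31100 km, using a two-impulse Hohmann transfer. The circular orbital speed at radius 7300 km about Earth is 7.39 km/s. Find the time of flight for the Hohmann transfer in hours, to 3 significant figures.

From the circular-orbit relation v² = μ/r at r = 7300 km: μ = v²r = (7.39)² × 7300 = 3.98668×10^5 km³/s².
Semi-major axis of the transfer orbit: a_t = (7300 + 31100)/2 = 19200 km.
Half the transfer-orbit period gives t = π√(a_t³/μ) = 13240 s.
Converting: 13240 s ÷ 3600 s/hour = 3.68 hours.

t = 3.68 hours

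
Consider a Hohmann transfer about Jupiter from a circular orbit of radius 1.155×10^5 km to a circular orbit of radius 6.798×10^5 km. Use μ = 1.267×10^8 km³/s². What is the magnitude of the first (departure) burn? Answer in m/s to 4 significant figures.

Transfer-ellipse semi-major axis a_t = (r₁ + r₂)/2 = (1.155×10^5 + 6.798×10^5)/2 = 3.9765×10^5 km.
On the circular orbit at r = 1.155×10^5 km, v_c = √(μ/r) = 33.12 km/s.
Vis-viva on the transfer ellipse at r = 1.155×10^5 km gives v_t = √[μ(2/r − 1/a_t)] = 43.30 km/s.
Δv₁ = |v_t − v_c| = |43.30 − 33.12| = 10.18 km/s.

Δv₁ = 10180 m/s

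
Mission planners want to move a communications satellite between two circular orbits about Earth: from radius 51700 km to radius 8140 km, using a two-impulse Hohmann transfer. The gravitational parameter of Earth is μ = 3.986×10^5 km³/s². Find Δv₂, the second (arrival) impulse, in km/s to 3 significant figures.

The Hohmann ellipse has a_t = (r₁ + r₂)/2 = 29920 km.
Circular speed at r = 8140 km: v_c = √(μ/r) = 6.998 km/s.
Transfer-orbit speed at the same r (vis-viva, a = a_t): v_t = √[μ(2/r − 1/a_t)] = 9.199 km/s.
Δv₂ = |v_t − v_c| = |9.199 − 6.998| = 2.201 km/s.

Δv₂ = 2.20 km/s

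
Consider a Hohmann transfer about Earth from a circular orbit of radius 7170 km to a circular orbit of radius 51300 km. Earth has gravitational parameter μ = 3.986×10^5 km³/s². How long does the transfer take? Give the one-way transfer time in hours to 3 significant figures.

Semi-major axis of the transfer orbit: a_t = (7170 + 51300)/2 = 29235 km.
Transfer time t = π√(a_t³/μ) = π√((29235)³ / 3.986×10^5) = 24870 s.
Converting: 24870 s ÷ 3600 s/hour = 6.91 hours.

t = 6.91 hours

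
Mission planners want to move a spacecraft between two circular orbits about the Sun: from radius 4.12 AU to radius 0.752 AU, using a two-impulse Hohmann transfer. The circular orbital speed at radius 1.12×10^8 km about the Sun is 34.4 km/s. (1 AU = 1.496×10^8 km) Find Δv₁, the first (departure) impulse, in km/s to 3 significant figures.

Δv₁ = 6.52 km/s

From the circular-orbit relation v² = μ/r at r = 1.12×10^8 km: μ = v²r = (34.4)² × 1.12×10^8 = 1.32536×10^11 km³/s².
In km: r₁ = 4.12 × 1.496×10^8 = 6.16352×10^8 km; r₂ = 0.752 × 1.496×10^8 = 1.124992×10^8 km.
The Hohmann ellipse has a_t = (r₁ + r₂)/2 = 3.644256×10^8 km.
On the circular orbit at r = 6.16352×10^8 km, v_c = √(μ/r) = 14.6640 km/s.
Transfer-orbit speed at the same r (vis-viva, a = a_t): v_t = √[μ(2/r − 1/a_t)] = 8.14748 km/s.
Δv₁ = |v_t − v_c| = |8.14748 − 14.6640| = 6.517 km/s.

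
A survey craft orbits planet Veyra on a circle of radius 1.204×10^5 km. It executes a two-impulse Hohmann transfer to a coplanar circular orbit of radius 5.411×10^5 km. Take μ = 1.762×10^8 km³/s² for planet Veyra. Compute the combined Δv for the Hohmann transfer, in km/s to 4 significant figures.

Δv = 17.83 km/s

Semi-major axis of the transfer orbit: a_t = (1.204×10^5 + 5.411×10^5)/2 = 3.3075×10^5 km.
At r₁ the circular-orbit speed is v₁ = √(μ/r₁) = 38.255 km/s.
Transfer-orbit speed at r₁ (vis-viva): v_p = √[μ(2/r₁ − 1/a_t)] = 48.930 km/s.
First burn Δv₁ = |v_p − v₁| = 10.675 km/s.
At r₂, v₂ = √(μ/r₂) = 18.0453 km/s.
Transfer-orbit speed at r₂: v_a = √[μ(2/r₂ − 1/a_t)] = 10.8875 km/s.
Second burn Δv₂ = |v₂ − v_a| = 7.1578 km/s.
Total Δv = Δv₁ + Δv₂ = 17.83 km/s.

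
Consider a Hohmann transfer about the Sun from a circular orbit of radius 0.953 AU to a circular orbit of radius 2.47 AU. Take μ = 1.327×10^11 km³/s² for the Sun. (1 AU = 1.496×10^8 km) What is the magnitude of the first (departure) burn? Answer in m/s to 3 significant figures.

In km: r₁ = 0.953 × 1.496×10^8 = 1.425688×10^8 km; r₂ = 2.47 × 1.496×10^8 = 3.69512×10^8 km.
Semi-major axis of the transfer orbit: a_t = (1.425688×10^8 + 3.69512×10^8)/2 = 2.560404×10^8 km.
Circular speed at r = 1.425688×10^8 km: v_c = √(μ/r) = 30.509 km/s.
Vis-viva on the transfer ellipse at r = 1.425688×10^8 km gives v_t = √[μ(2/r − 1/a_t)] = 36.651 km/s.
Δv₁ = |v_t − v_c| = |36.651 − 30.509| = 6.142 km/s.

Δv₁ = 6140 m/s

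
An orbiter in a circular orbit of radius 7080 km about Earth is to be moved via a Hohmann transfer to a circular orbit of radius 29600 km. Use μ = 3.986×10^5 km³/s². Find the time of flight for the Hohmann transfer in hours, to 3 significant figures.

Transfer-ellipse semi-major axis a_t = (r₁ + r₂)/2 = (7080 + 29600)/2 = 18340 km.
Transfer time t = π√(a_t³/μ) = π√((18340)³ / 3.986×10^5) = 12360 s.
Converting: 12360 s ÷ 3600 s/hour = 3.43 hours.

t = 3.43 hours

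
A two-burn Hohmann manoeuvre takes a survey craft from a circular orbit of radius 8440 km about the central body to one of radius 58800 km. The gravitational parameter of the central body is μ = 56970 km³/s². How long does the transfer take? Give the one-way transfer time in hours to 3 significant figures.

t = 22.5 hours

Semi-major axis of the transfer orbit: a_t = (8440 + 58800)/2 = 33620 km.
By Kepler's third law the transfer-orbit period is T = 2π√(a_t³/μ), so t = T/2 = 81140 s.
Converting: 81140 s ÷ 3600 s/hour = 22.5 hours.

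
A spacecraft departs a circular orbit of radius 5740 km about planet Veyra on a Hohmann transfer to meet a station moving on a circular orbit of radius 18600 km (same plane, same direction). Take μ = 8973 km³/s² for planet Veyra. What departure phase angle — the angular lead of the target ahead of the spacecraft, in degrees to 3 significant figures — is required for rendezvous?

Semi-major axis of the transfer orbit: a_t = (5740 + 18600)/2 = 12170 km.
The half-period of the transfer ellipse is t = π√(a_t³/μ) = 44526 s.
The target's mean motion on its circular orbit is ω₂ = √(μ/r₂³) = 3.7342×10^-5 rad/s.
Angle swept by the target during transfer: ω₂·t = 1.6627 rad = 95.27°.
Arrival is 180° from departure on the ellipse, so φ = 180° − 95.27° = 84.7°.

φ = 84.7°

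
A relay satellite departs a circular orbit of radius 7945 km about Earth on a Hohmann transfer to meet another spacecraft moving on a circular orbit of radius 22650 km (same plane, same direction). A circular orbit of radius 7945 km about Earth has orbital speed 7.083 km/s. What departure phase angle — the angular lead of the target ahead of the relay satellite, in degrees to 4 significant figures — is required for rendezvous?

φ = 80.09°

From the circular-orbit relation v² = μ/r at r = 7945 km: μ = v²r = (7.083)² × 7945 = 3.98592×10^5 km³/s².
Transfer-ellipse semi-major axis a_t = (r₁ + r₂)/2 = (7945 + 22650)/2 = 15297.5 km.
Transfer time t = π√(a_t³/μ) = 9415 s.
Target angular speed ω₂ = √(μ/r₂³) = 1.852×10^-4 rad/s.
Angle swept by the target during transfer: ω₂·t = 1.7437 rad = 99.91°.
Arrival is 180° from departure on the ellipse, so φ = 180° − 99.91° = 80.09°.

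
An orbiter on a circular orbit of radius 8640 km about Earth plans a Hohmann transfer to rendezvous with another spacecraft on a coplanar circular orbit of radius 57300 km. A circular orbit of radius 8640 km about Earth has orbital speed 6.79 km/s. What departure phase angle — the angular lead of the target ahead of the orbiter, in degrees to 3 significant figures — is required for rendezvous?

φ = 101°

From the circular-orbit relation v² = μ/r at r = 8640 km: μ = v²r = (6.79)² × 8640 = 3.98339×10^5 km³/s².
The Hohmann ellipse has a_t = (r₁ + r₂)/2 = 32970 km.
Transfer time t = π√(a_t³/μ) = 29799 s.
Target angular speed ω₂ = √(μ/r₂³) = 4.6015×10^-5 rad/s.
Angle swept by the target during transfer: ω₂·t = 1.3712 rad = 78.56°.
Arrival is 180° from departure on the ellipse, so φ = 180° − 78.56° = 101°.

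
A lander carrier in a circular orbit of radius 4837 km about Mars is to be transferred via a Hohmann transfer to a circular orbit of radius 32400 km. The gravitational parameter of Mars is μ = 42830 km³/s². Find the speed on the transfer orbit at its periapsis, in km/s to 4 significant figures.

v = 3.925 km/s

Transfer-ellipse semi-major axis a_t = (r₁ + r₂)/2 = (4837 + 32400)/2 = 18618.5 km.
At periapsis, r = 4837 km.
Vis-viva: v = √[μ(2/r − 1/a_t)] = √[42830 × (2/4837 − 1/18618.5)] = 3.925 km/s.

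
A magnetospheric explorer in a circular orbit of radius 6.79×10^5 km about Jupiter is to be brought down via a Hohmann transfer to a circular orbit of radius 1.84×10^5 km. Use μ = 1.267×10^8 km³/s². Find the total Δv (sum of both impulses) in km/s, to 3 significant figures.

The Hohmann ellipse has a_t = (r₁ + r₂)/2 = 4.315×10^5 km.
Circular speed at r₁: v₁ = √(μ/r₁) = √(1.267×10^8/6.790×10^5) = 13.66 km/s.
On the transfer ellipse at r₁, vis-viva equation gives v_a = √[μ(2/r₁ − 1/a_t)] = 8.920 km/s.
First burn Δv₁ = |v_a − v₁| = 4.740 km/s.
Circular speed at r₂: v₂ = √(μ/r₂) = 26.241 km/s.
Transfer-orbit speed at r₂: v_p = √[μ(2/r₂ − 1/a_t)] = 32.917 km/s.
Second burn Δv₂ = |v₂ − v_p| = 6.676 km/s.
Δv = Δv₁ + Δv₂ = 4.740 + 6.676 = 11.42 km/s.

Δv = 11.4 km/s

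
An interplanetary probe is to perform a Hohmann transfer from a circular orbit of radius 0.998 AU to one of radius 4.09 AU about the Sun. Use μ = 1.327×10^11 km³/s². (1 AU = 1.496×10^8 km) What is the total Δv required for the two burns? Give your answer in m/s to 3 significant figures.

Δv = 13500 m/s

In km: r₁ = 0.998 × 1.496×10^8 = 1.493008×10^8 km; r₂ = 4.09 × 1.496×10^8 = 6.11864×10^8 km.
The Hohmann ellipse has a_t = (r₁ + r₂)/2 = 3.805824×10^8 km.
Circular speed at r₁: v₁ = √(μ/r₁) = √(1.327×10^11/1.493008×10^8) = 29.813 km/s.
On the transfer ellipse at r₁, v² = μ(2/r − 1/a) gives v_p = √[μ(2/r₁ − 1/a_t)] = 37.801 km/s.
First burn Δv₁ = |v_p − v₁| = 7.988 km/s.
Circular speed at r₂: v₂ = √(μ/r₂) = 14.727 km/s.
Transfer-orbit speed at r₂: v_a = √[μ(2/r₂ − 1/a_t)] = 9.2239 km/s.
Second burn Δv₂ = |v₂ − v_a| = 5.503 km/s.
Total Δv = Δv₁ + Δv₂ = 13.49 km/s.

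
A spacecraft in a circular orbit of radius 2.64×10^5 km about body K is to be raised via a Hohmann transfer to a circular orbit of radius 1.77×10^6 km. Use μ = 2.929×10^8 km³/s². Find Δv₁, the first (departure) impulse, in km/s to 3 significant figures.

Δv₁ = 10.6 km/s

Transfer-ellipse semi-major axis a_t = (r₁ + r₂)/2 = (2.640×10^5 + 1.770×10^6)/2 = 1.017×10^6 km.
On the circular orbit at r = 2.640×10^5 km, v_c = √(μ/r) = 33.31 km/s.
Transfer-orbit speed at the same r (vis-viva, a = a_t): v_t = √[μ(2/r − 1/a_t)] = 43.94 km/s.
Δv₁ = |v_t − v_c| = |43.94 − 33.31| = 10.63 km/s.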